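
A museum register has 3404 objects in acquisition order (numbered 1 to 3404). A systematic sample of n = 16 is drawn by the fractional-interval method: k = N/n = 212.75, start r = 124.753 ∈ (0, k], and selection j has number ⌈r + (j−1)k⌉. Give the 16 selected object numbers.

125, 338, 551, 764, 976, 1189, 1402, 1615, 1827, 2040, 2253, 2466, 2678, 2891, 3104, 3317

j=1: r + 0k = 124.753 → ⌈·⌉ = 125
j=2: r + 1k = 337.503 → ⌈·⌉ = 338
j=3: r + 2k = 550.253 → ⌈·⌉ = 551
j=4: r + 3k = 763.003 → ⌈·⌉ = 764
j=5: r + 4k = 975.753 → ⌈·⌉ = 976
j=6: r + 5k = 1188.503 → ⌈·⌉ = 1189
j=7: r + 6k = 1401.253 → ⌈·⌉ = 1402
j=8: r + 7k = 1614.003 → ⌈·⌉ = 1615
j=9: r + 8k = 1826.753 → ⌈·⌉ = 1827
j=10: r + 9k = 2039.503 → ⌈·⌉ = 2040
j=11: r + 10k = 2252.253 → ⌈·⌉ = 2253
j=12: r + 11k = 2465.003 → ⌈·⌉ = 2466
j=13: r + 12k = 2677.753 → ⌈·⌉ = 2678
j=14: r + 13k = 2890.503 → ⌈·⌉ = 2891
j=15: r + 14k = 3103.253 → ⌈·⌉ = 3104
j=16: r + 15k = 3316.003 → ⌈·⌉ = 3317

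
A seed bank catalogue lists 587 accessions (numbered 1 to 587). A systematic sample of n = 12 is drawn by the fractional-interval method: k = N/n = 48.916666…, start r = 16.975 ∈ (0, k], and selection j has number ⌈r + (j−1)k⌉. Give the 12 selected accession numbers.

17, 66, 115, 164, 213, 262, 311, 360, 409, 458, 507, 556

j=1: r + 0k = 16.975 → ⌈·⌉ = 17
j=2: r + 1k = 65.891666… → ⌈·⌉ = 66
j=3: r + 2k = 114.808333… → ⌈·⌉ = 115
j=4: r + 3k = 163.725 → ⌈·⌉ = 164
j=5: r + 4k = 212.641666… → ⌈·⌉ = 213
j=6: r + 5k = 261.558333… → ⌈·⌉ = 262
j=7: r + 6k = 310.475 → ⌈·⌉ = 311
j=8: r + 7k = 359.391666… → ⌈·⌉ = 360
j=9: r + 8k = 408.308333… → ⌈·⌉ = 409
j=10: r + 9k = 457.225 → ⌈·⌉ = 458
j=11: r + 10k = 506.141666… → ⌈·⌉ = 507
j=12: r + 11k = 555.058333… → ⌈·⌉ = 556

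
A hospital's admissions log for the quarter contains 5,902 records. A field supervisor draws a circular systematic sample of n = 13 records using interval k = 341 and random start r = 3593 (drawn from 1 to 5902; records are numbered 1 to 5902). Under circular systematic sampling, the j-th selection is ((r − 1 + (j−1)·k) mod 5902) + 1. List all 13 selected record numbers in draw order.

3593, 3934, 4275, 4616, 4957, 5298, 5639, 78, 419, 760, 1101, 1442, 1783

Selection 1: 3593
Selection 2: 3593 + 341 = 3934
Selection 3: 3934 + 341 = 4275
Selection 4: 4275 + 341 = 4616
Selection 5: 4616 + 341 = 4957
Selection 6: 4957 + 341 = 5298
Selection 7: 5298 + 341 = 5639
Selection 8: 5639 + 341 = 5980 → 5980 − 5902 = 78
Selection 9: 78 + 341 = 419
Selection 10: 419 + 341 = 760
Selection 11: 760 + 341 = 1101
Selection 12: 1101 + 341 = 1442
Selection 13: 1442 + 341 = 1783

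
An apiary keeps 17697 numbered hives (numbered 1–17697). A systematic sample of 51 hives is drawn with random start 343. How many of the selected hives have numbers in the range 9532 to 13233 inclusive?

11

k = 17697/51 = 347
First selection ≥ 9532: 343 + ⌈(9532−343)/347⌉·347 = 343 + 27×347 = 9712
Last selection ≤ 13233: 343 + ⌊(13233−343)/347⌋·347 = 343 + 37×347 = 13182
Count = 37 − 27 + 1 = 11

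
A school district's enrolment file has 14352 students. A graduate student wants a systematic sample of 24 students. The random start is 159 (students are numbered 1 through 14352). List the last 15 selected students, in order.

k = N/n = 14352/24 = 598
10th selection = 159 + 9×598 = 5541
11th: 5541 + 598 = 6139
12th: 6139 + 598 = 6737
13th: 6737 + 598 = 7335
14th: 7335 + 598 = 7933
15th: 7933 + 598 = 8531
16th: 8531 + 598 = 9129
17th: 9129 + 598 = 9727
18th: 9727 + 598 = 10325
19th: 10325 + 598 = 10923
20th: 10923 + 598 = 11521
21st: 11521 + 598 = 12119
22nd: 12119 + 598 = 12717
23rd: 12717 + 598 = 13315
24th: 13315 + 598 = 13913

5541, 6139, 6737, 7335, 7933, 8531, 9129, 9727, 10325, 10923, 11521, 12119, 12717, 13315, 13913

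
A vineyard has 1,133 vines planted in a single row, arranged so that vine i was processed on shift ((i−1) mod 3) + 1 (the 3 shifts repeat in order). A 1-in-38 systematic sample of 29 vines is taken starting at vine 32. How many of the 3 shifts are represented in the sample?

3

Consecutive selections differ by k = 38, so their shift numbers differ by 38 mod 3 = 2.
gcd(38, 3) = 1, so the sample visits 3/1 = 3 distinct residues mod 3.
Start 32 is shift 2; the shifts hit are 1, 2, 3.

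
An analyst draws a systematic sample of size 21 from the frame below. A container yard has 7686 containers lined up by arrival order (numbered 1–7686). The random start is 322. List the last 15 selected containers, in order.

2518, 2884, 3250, 3616, 3982, 4348, 4714, 5080, 5446, 5812, 6178, 6544, 6910, 7276, 7642

k = N/n = 7686/21 = 366
7th selection = 322 + 6×366 = 2518
8th: 2518 + 366 = 2884
9th: 2884 + 366 = 3250
10th: 3250 + 366 = 3616
11th: 3616 + 366 = 3982
12th: 3982 + 366 = 4348
13th: 4348 + 366 = 4714
14th: 4714 + 366 = 5080
15th: 5080 + 366 = 5446
16th: 5446 + 366 = 5812
17th: 5812 + 366 = 6178
18th: 6178 + 366 = 6544
19th: 6544 + 366 = 6910
20th: 6910 + 366 = 7276
21st: 7276 + 366 = 7642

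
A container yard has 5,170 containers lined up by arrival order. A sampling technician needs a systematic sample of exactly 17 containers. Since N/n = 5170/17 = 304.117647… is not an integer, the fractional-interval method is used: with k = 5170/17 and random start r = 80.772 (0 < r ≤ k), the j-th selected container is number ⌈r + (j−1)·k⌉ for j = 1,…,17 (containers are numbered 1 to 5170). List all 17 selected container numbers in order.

81, 385, 690, 994, 1298, 1602, 1906, 2210, 2514, 2818, 3122, 3427, 3731, 4035, 4339, 4643, 4947

j=1: r + 0k = 80.772 → ⌈·⌉ = 81
j=2: r + 1k = 384.889647… → ⌈·⌉ = 385
j=3: r + 2k = 689.007294… → ⌈·⌉ = 690
j=4: r + 3k = 993.124941… → ⌈·⌉ = 994
j=5: r + 4k = 1297.242588… → ⌈·⌉ = 1298
j=6: r + 5k = 1601.360235… → ⌈·⌉ = 1602
j=7: r + 6k = 1905.477882… → ⌈·⌉ = 1906
j=8: r + 7k = 2209.595529… → ⌈·⌉ = 2210
j=9: r + 8k = 2513.713176… → ⌈·⌉ = 2514
j=10: r + 9k = 2817.830823… → ⌈·⌉ = 2818
j=11: r + 10k = 3121.948470… → ⌈·⌉ = 3122
j=12: r + 11k = 3426.066117… → ⌈·⌉ = 3427
j=13: r + 12k = 3730.183764… → ⌈·⌉ = 3731
j=14: r + 13k = 4034.301411… → ⌈·⌉ = 4035
j=15: r + 14k = 4338.419058… → ⌈·⌉ = 4339
j=16: r + 15k = 4642.536705… → ⌈·⌉ = 4643
j=17: r + 16k = 4946.654352… → ⌈·⌉ = 4947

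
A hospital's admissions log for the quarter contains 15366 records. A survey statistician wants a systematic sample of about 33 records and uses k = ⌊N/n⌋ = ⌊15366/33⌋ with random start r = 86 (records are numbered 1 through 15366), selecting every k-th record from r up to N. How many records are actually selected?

33

k = ⌊15366/33⌋ = 465
Achieved size = ⌊(15366 − 86)/465⌋ + 1 = ⌊15280/465⌋ + 1 = 32 + 1 = 33
(last selection: 86 + 32×465 = 14966 ≤ 15366; next would be 15431 > 15366)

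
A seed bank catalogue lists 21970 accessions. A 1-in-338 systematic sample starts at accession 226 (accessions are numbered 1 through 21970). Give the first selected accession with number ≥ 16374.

k = 338
Steps past start: ⌈(16374 − 226)/338⌉ = ⌈16148/338⌉ = 48
Selected accession: 226 + 48×338 = 16450

16450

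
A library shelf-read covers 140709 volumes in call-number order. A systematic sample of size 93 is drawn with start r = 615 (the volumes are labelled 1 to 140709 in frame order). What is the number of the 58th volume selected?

k = 140709/93 = 1513
58th selection = r + (58−1)·k = 615 + 57×1513 = 615 + 86241 = 86856

86856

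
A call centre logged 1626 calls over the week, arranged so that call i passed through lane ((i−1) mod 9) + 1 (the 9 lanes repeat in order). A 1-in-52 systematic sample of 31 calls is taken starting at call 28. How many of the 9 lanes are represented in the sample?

Consecutive selections differ by k = 52, so their lane numbers differ by 52 mod 9 = 7.
gcd(52, 9) = 1, so the sample visits 9/1 = 9 distinct residues mod 9.
Start 28 is lane 1; the lanes hit are 1, 2, 3, 4, 5, 6, 7, 8, 9.

9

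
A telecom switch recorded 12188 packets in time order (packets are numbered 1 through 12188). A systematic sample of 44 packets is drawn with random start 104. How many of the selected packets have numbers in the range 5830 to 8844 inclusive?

k = 12188/44 = 277
First selection ≥ 5830: 104 + ⌈(5830−104)/277⌉·277 = 104 + 21×277 = 5921
Last selection ≤ 8844: 104 + ⌊(8844−104)/277⌋·277 = 104 + 31×277 = 8691
Count = 31 − 21 + 1 = 11

11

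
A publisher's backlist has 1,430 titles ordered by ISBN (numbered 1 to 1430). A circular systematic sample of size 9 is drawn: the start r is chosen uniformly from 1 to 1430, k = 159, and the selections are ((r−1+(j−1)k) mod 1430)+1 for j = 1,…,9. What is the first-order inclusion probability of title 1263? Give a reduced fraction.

9/1430

For each position j, as r ranges over 1…1430 the j-th selection hits every title exactly once, so title 1263 is selected for exactly 9 of the 1430 starts.
Inclusion probability = 9/1430.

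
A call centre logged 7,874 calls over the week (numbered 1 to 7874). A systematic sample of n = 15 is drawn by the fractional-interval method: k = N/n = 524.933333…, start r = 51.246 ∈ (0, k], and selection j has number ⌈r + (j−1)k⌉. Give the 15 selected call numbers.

j=1: r + 0k = 51.246 → ⌈·⌉ = 52
j=2: r + 1k = 576.179333… → ⌈·⌉ = 577
j=3: r + 2k = 1101.112666… → ⌈·⌉ = 1102
j=4: r + 3k = 1626.046 → ⌈·⌉ = 1627
j=5: r + 4k = 2150.979333… → ⌈·⌉ = 2151
j=6: r + 5k = 2675.912666… → ⌈·⌉ = 2676
j=7: r + 6k = 3200.846 → ⌈·⌉ = 3201
j=8: r + 7k = 3725.779333… → ⌈·⌉ = 3726
j=9: r + 8k = 4250.712666… → ⌈·⌉ = 4251
j=10: r + 9k = 4775.646 → ⌈·⌉ = 4776
j=11: r + 10k = 5300.579333… → ⌈·⌉ = 5301
j=12: r + 11k = 5825.512666… → ⌈·⌉ = 5826
j=13: r + 12k = 6350.446 → ⌈·⌉ = 6351
j=14: r + 13k = 6875.379333… → ⌈·⌉ = 6876
j=15: r + 14k = 7400.312666… → ⌈·⌉ = 7401

52, 577, 1102, 1627, 2151, 2676, 3201, 3726, 4251, 4776, 5301, 5826, 6351, 6876, 7401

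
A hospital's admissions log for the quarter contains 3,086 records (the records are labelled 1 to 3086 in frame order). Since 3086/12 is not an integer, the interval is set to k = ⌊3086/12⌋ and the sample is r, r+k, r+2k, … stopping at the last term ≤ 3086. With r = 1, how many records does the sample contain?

13

k = ⌊3086/12⌋ = 257
Achieved size = ⌊(3086 − 1)/257⌋ + 1 = ⌊3085/257⌋ + 1 = 12 + 1 = 13
(last selection: 1 + 12×257 = 3085 ≤ 3086; next would be 3342 > 3086)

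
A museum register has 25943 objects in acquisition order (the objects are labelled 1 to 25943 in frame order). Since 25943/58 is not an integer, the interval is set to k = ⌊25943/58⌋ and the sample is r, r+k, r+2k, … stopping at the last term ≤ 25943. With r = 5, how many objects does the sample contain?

59

k = ⌊25943/58⌋ = 447
Achieved size = ⌊(25943 − 5)/447⌋ + 1 = ⌊25938/447⌋ + 1 = 58 + 1 = 59
(last selection: 5 + 58×447 = 25931 ≤ 25943; next would be 26378 > 25943)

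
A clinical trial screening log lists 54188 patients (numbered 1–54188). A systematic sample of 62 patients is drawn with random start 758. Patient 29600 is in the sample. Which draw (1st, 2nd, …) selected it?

k = 54188/62 = 874
position = (29600 − 758)/874 + 1 = 28842/874 + 1 = 33 + 1 = 34

34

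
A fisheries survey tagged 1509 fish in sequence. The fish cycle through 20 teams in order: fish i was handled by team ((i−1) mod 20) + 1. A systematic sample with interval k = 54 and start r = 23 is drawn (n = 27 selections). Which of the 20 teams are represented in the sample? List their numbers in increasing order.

Consecutive selections differ by k = 54, so their team numbers differ by 54 mod 20 = 14.
gcd(54, 20) = 2, so the sample visits 20/2 = 10 distinct residues mod 20.
Start 23 is team 3; the teams hit are 1, 3, 5, 7, 9, 11, 13, 15, 17, 19.

1, 3, 5, 7, 9, 11, 13, 15, 17, 19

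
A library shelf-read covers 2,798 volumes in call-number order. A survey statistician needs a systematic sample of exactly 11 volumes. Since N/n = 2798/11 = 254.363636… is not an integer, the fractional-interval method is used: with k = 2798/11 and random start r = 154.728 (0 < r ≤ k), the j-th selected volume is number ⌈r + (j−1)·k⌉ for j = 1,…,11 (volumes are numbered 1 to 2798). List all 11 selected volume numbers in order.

155, 410, 664, 918, 1173, 1427, 1681, 1936, 2190, 2445, 2699

j=1: r + 0k = 154.728 → ⌈·⌉ = 155
j=2: r + 1k = 409.091636… → ⌈·⌉ = 410
j=3: r + 2k = 663.455272… → ⌈·⌉ = 664
j=4: r + 3k = 917.818909… → ⌈·⌉ = 918
j=5: r + 4k = 1172.182545… → ⌈·⌉ = 1173
j=6: r + 5k = 1426.546181… → ⌈·⌉ = 1427
j=7: r + 6k = 1680.909818… → ⌈·⌉ = 1681
j=8: r + 7k = 1935.273454… → ⌈·⌉ = 1936
j=9: r + 8k = 2189.637090… → ⌈·⌉ = 2190
j=10: r + 9k = 2444.000727… → ⌈·⌉ = 2445
j=11: r + 10k = 2698.364363… → ⌈·⌉ = 2699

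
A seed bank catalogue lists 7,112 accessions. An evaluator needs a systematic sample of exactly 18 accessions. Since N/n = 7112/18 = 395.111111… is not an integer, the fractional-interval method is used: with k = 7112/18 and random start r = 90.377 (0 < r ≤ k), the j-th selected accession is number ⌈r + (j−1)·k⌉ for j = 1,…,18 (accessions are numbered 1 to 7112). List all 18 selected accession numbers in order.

91, 486, 881, 1276, 1671, 2066, 2462, 2857, 3252, 3647, 4042, 4437, 4832, 5227, 5622, 6018, 6413, 6808

j=1: r + 0k = 90.377 → ⌈·⌉ = 91
j=2: r + 1k = 485.488111… → ⌈·⌉ = 486
j=3: r + 2k = 880.599222… → ⌈·⌉ = 881
j=4: r + 3k = 1275.710333… → ⌈·⌉ = 1276
j=5: r + 4k = 1670.821444… → ⌈·⌉ = 1671
j=6: r + 5k = 2065.932555… → ⌈·⌉ = 2066
j=7: r + 6k = 2461.043666… → ⌈·⌉ = 2462
j=8: r + 7k = 2856.154777… → ⌈·⌉ = 2857
j=9: r + 8k = 3251.265888… → ⌈·⌉ = 3252
j=10: r + 9k = 3646.377 → ⌈·⌉ = 3647
j=11: r + 10k = 4041.488111… → ⌈·⌉ = 4042
j=12: r + 11k = 4436.599222… → ⌈·⌉ = 4437
j=13: r + 12k = 4831.710333… → ⌈·⌉ = 4832
j=14: r + 13k = 5226.821444… → ⌈·⌉ = 5227
j=15: r + 14k = 5621.932555… → ⌈·⌉ = 5622
j=16: r + 15k = 6017.043666… → ⌈·⌉ = 6018
j=17: r + 16k = 6412.154777… → ⌈·⌉ = 6413
j=18: r + 17k = 6807.265888… → ⌈·⌉ = 6808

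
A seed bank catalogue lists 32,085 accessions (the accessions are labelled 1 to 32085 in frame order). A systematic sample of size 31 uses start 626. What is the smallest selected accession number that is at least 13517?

14081

k = 32085/31 = 1035
Steps past start: ⌈(13517 − 626)/1035⌉ = ⌈12891/1035⌉ = 13
Selected accession: 626 + 13×1035 = 14081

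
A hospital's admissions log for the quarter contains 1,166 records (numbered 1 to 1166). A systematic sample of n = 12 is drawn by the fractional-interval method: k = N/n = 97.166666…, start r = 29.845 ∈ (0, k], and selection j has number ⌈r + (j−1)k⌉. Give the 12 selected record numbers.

30, 128, 225, 322, 419, 516, 613, 711, 808, 905, 1002, 1099

j=1: r + 0k = 29.845 → ⌈·⌉ = 30
j=2: r + 1k = 127.011666… → ⌈·⌉ = 128
j=3: r + 2k = 224.178333… → ⌈·⌉ = 225
j=4: r + 3k = 321.345 → ⌈·⌉ = 322
j=5: r + 4k = 418.511666… → ⌈·⌉ = 419
j=6: r + 5k = 515.678333… → ⌈·⌉ = 516
j=7: r + 6k = 612.845 → ⌈·⌉ = 613
j=8: r + 7k = 710.011666… → ⌈·⌉ = 711
j=9: r + 8k = 807.178333… → ⌈·⌉ = 808
j=10: r + 9k = 904.345 → ⌈·⌉ = 905
j=11: r + 10k = 1001.511666… → ⌈·⌉ = 1002
j=12: r + 11k = 1098.678333… → ⌈·⌉ = 1099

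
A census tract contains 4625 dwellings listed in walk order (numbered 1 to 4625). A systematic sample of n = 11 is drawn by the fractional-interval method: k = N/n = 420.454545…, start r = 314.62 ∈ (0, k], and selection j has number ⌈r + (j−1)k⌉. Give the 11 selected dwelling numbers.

j=1: r + 0k = 314.62 → ⌈·⌉ = 315
j=2: r + 1k = 735.074545… → ⌈·⌉ = 736
j=3: r + 2k = 1155.529090… → ⌈·⌉ = 1156
j=4: r + 3k = 1575.983636… → ⌈·⌉ = 1576
j=5: r + 4k = 1996.438181… → ⌈·⌉ = 1997
j=6: r + 5k = 2416.892727… → ⌈·⌉ = 2417
j=7: r + 6k = 2837.347272… → ⌈·⌉ = 2838
j=8: r + 7k = 3257.801818… → ⌈·⌉ = 3258
j=9: r + 8k = 3678.256363… → ⌈·⌉ = 3679
j=10: r + 9k = 4098.710909… → ⌈·⌉ = 4099
j=11: r + 10k = 4519.165454… → ⌈·⌉ = 4520

315, 736, 1156, 1576, 1997, 2417, 2838, 3258, 3679, 4099, 4520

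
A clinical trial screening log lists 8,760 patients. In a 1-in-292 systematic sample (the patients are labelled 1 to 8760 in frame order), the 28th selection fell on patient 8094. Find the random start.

k = 292
r = 8094 − (28−1)×292 = 8094 − 7884 = 210

210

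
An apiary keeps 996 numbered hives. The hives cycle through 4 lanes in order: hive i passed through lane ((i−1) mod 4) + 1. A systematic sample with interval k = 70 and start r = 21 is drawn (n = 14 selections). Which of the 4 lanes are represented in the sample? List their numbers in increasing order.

Consecutive selections differ by k = 70, so their lane numbers differ by 70 mod 4 = 2.
gcd(70, 4) = 2, so the sample visits 4/2 = 2 distinct residues mod 4.
Start 21 is lane 1; the lanes hit are 1, 3.

1, 3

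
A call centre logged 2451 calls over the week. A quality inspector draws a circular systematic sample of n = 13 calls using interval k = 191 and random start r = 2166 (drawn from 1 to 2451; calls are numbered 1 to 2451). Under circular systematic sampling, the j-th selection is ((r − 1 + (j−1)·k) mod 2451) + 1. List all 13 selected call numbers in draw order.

2166, 2357, 97, 288, 479, 670, 861, 1052, 1243, 1434, 1625, 1816, 2007

Selection 1: 2166
Selection 2: 2166 + 191 = 2357
Selection 3: 2357 + 191 = 2548 → 2548 − 2451 = 97
Selection 4: 97 + 191 = 288
Selection 5: 288 + 191 = 479
Selection 6: 479 + 191 = 670
Selection 7: 670 + 191 = 861
Selection 8: 861 + 191 = 1052
Selection 9: 1052 + 191 = 1243
Selection 10: 1243 + 191 = 1434
Selection 11: 1434 + 191 = 1625
Selection 12: 1625 + 191 = 1816
Selection 13: 1816 + 191 = 2007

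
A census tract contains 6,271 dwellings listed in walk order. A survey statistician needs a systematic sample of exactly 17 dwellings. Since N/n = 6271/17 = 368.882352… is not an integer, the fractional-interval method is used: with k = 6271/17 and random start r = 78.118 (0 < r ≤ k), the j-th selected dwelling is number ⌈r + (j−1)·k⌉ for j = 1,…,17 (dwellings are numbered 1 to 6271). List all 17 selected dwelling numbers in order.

j=1: r + 0k = 78.118 → ⌈·⌉ = 79
j=2: r + 1k = 447.000352… → ⌈·⌉ = 448
j=3: r + 2k = 815.882705… → ⌈·⌉ = 816
j=4: r + 3k = 1184.765058… → ⌈·⌉ = 1185
j=5: r + 4k = 1553.647411… → ⌈·⌉ = 1554
j=6: r + 5k = 1922.529764… → ⌈·⌉ = 1923
j=7: r + 6k = 2291.412117… → ⌈·⌉ = 2292
j=8: r + 7k = 2660.294470… → ⌈·⌉ = 2661
j=9: r + 8k = 3029.176823… → ⌈·⌉ = 3030
j=10: r + 9k = 3398.059176… → ⌈·⌉ = 3399
j=11: r + 10k = 3766.941529… → ⌈·⌉ = 3767
j=12: r + 11k = 4135.823882… → ⌈·⌉ = 4136
j=13: r + 12k = 4504.706235… → ⌈·⌉ = 4505
j=14: r + 13k = 4873.588588… → ⌈·⌉ = 4874
j=15: r + 14k = 5242.470941… → ⌈·⌉ = 5243
j=16: r + 15k = 5611.353294… → ⌈·⌉ = 5612
j=17: r + 16k = 5980.235647… → ⌈·⌉ = 5981

79, 448, 816, 1185, 1554, 1923, 2292, 2661, 3030, 3399, 3767, 4136, 4505, 4874, 5243, 5612, 5981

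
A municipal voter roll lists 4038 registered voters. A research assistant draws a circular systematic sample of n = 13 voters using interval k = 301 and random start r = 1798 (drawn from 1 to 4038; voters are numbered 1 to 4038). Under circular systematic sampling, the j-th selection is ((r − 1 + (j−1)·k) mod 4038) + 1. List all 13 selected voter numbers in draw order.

Selection 1: 1798
Selection 2: 1798 + 301 = 2099
Selection 3: 2099 + 301 = 2400
Selection 4: 2400 + 301 = 2701
Selection 5: 2701 + 301 = 3002
Selection 6: 3002 + 301 = 3303
Selection 7: 3303 + 301 = 3604
Selection 8: 3604 + 301 = 3905
Selection 9: 3905 + 301 = 4206 → 4206 − 4038 = 168
Selection 10: 168 + 301 = 469
Selection 11: 469 + 301 = 770
Selection 12: 770 + 301 = 1071
Selection 13: 1071 + 301 = 1372

1798, 2099, 2400, 2701, 3002, 3303, 3604, 3905, 168, 469, 770, 1071, 1372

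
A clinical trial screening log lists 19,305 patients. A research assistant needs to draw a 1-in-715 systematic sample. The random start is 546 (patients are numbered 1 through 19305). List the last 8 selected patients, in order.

20th selection = 546 + 19×715 = 14131
21st: 14131 + 715 = 14846
22nd: 14846 + 715 = 15561
23rd: 15561 + 715 = 16276
24th: 16276 + 715 = 16991
25th: 16991 + 715 = 17706
26th: 17706 + 715 = 18421
27th: 18421 + 715 = 19136

14131, 14846, 15561, 16276, 16991, 17706, 18421, 19136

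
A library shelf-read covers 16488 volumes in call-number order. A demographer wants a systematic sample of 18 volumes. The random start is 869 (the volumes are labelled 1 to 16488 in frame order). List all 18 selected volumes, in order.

k = N/n = 16488/18 = 916
volume 1: 869
volume 2: 869 + 916 = 1785
volume 3: 1785 + 916 = 2701
volume 4: 2701 + 916 = 3617
volume 5: 3617 + 916 = 4533
volume 6: 4533 + 916 = 5449
volume 7: 5449 + 916 = 6365
volume 8: 6365 + 916 = 7281
volume 9: 7281 + 916 = 8197
volume 10: 8197 + 916 = 9113
volume 11: 9113 + 916 = 10029
volume 12: 10029 + 916 = 10945
volume 13: 10945 + 916 = 11861
volume 14: 11861 + 916 = 12777
volume 15: 12777 + 916 = 13693
volume 16: 13693 + 916 = 14609
volume 17: 14609 + 916 = 15525
volume 18: 15525 + 916 = 16441

869, 1785, 2701, 3617, 4533, 5449, 6365, 7281, 8197, 9113, 10029, 10945, 11861, 12777, 13693, 14609, 15525, 16441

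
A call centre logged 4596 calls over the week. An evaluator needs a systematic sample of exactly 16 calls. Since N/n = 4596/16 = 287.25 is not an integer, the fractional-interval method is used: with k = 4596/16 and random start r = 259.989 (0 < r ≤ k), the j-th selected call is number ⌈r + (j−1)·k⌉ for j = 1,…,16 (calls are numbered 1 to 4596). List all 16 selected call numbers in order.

260, 548, 835, 1122, 1409, 1697, 1984, 2271, 2558, 2846, 3133, 3420, 3707, 3995, 4282, 4569

j=1: r + 0k = 259.989 → ⌈·⌉ = 260
j=2: r + 1k = 547.239 → ⌈·⌉ = 548
j=3: r + 2k = 834.489 → ⌈·⌉ = 835
j=4: r + 3k = 1121.739 → ⌈·⌉ = 1122
j=5: r + 4k = 1408.989 → ⌈·⌉ = 1409
j=6: r + 5k = 1696.239 → ⌈·⌉ = 1697
j=7: r + 6k = 1983.489 → ⌈·⌉ = 1984
j=8: r + 7k = 2270.739 → ⌈·⌉ = 2271
j=9: r + 8k = 2557.989 → ⌈·⌉ = 2558
j=10: r + 9k = 2845.239 → ⌈·⌉ = 2846
j=11: r + 10k = 3132.489 → ⌈·⌉ = 3133
j=12: r + 11k = 3419.739 → ⌈·⌉ = 3420
j=13: r + 12k = 3706.989 → ⌈·⌉ = 3707
j=14: r + 13k = 3994.239 → ⌈·⌉ = 3995
j=15: r + 14k = 4281.489 → ⌈·⌉ = 4282
j=16: r + 15k = 4568.739 → ⌈·⌉ = 4569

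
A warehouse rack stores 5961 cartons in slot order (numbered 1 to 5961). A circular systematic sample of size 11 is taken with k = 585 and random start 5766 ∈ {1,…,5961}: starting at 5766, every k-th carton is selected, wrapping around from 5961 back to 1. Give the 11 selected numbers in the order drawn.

Selection 1: 5766
Selection 2: 5766 + 585 = 6351 → 6351 − 5961 = 390
Selection 3: 390 + 585 = 975
Selection 4: 975 + 585 = 1560
Selection 5: 1560 + 585 = 2145
Selection 6: 2145 + 585 = 2730
Selection 7: 2730 + 585 = 3315
Selection 8: 3315 + 585 = 3900
Selection 9: 3900 + 585 = 4485
Selection 10: 4485 + 585 = 5070
Selection 11: 5070 + 585 = 5655

5766, 390, 975, 1560, 2145, 2730, 3315, 3900, 4485, 5070, 5655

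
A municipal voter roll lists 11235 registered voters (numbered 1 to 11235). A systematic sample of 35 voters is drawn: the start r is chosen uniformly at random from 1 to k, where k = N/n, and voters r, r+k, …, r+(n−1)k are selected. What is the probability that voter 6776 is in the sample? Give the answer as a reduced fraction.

1/321

k = 11235/35 = 321.
Voter 6776 is selected iff r ≡ 6776 (mod 321); exactly one such r in {1,…,321}.
Inclusion probability = 1/321.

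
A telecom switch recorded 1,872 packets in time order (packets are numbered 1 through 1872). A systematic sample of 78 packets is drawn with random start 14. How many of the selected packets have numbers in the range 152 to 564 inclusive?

17

k = 1872/78 = 24
First selection ≥ 152: 14 + ⌈(152−14)/24⌉·24 = 14 + 6×24 = 158
Last selection ≤ 564: 14 + ⌊(564−14)/24⌋·24 = 14 + 22×24 = 542
Count = 22 − 6 + 1 = 17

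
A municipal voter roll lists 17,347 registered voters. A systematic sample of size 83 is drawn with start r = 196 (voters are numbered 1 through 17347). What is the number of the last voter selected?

17334

k = 17347/83 = 209
83rd selection = r + (83−1)·k = 196 + 82×209 = 196 + 17138 = 17334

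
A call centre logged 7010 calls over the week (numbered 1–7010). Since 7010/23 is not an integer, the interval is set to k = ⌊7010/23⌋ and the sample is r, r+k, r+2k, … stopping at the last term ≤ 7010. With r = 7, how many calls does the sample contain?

k = ⌊7010/23⌋ = 304
Achieved size = ⌊(7010 − 7)/304⌋ + 1 = ⌊7003/304⌋ + 1 = 23 + 1 = 24
(last selection: 7 + 23×304 = 6999 ≤ 7010; next would be 7303 > 7010)

24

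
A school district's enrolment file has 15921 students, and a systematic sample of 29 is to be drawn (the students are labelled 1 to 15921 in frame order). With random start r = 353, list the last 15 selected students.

8039, 8588, 9137, 9686, 10235, 10784, 11333, 11882, 12431, 12980, 13529, 14078, 14627, 15176, 15725

k = N/n = 15921/29 = 549
15th selection = 353 + 14×549 = 8039
16th: 8039 + 549 = 8588
17th: 8588 + 549 = 9137
18th: 9137 + 549 = 9686
19th: 9686 + 549 = 10235
20th: 10235 + 549 = 10784
21st: 10784 + 549 = 11333
22nd: 11333 + 549 = 11882
23rd: 11882 + 549 = 12431
24th: 12431 + 549 = 12980
25th: 12980 + 549 = 13529
26th: 13529 + 549 = 14078
27th: 14078 + 549 = 14627
28th: 14627 + 549 = 15176
29th: 15176 + 549 = 15725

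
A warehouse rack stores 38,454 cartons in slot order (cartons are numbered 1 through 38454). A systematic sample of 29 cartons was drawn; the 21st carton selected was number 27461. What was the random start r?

941

k = 38454/29 = 1326
r = 27461 − (21−1)×1326 = 27461 − 26520 = 941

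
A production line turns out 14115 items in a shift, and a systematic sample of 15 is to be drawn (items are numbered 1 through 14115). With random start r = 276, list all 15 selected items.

k = N/n = 14115/15 = 941
item 1: 276
item 2: 276 + 941 = 1217
item 3: 1217 + 941 = 2158
item 4: 2158 + 941 = 3099
item 5: 3099 + 941 = 4040
item 6: 4040 + 941 = 4981
item 7: 4981 + 941 = 5922
item 8: 5922 + 941 = 6863
item 9: 6863 + 941 = 7804
item 10: 7804 + 941 = 8745
item 11: 8745 + 941 = 9686
item 12: 9686 + 941 = 10627
item 13: 10627 + 941 = 11568
item 14: 11568 + 941 = 12509
item 15: 12509 + 941 = 13450

276, 1217, 2158, 3099, 4040, 4981, 5922, 6863, 7804, 8745, 9686, 10627, 11568, 12509, 13450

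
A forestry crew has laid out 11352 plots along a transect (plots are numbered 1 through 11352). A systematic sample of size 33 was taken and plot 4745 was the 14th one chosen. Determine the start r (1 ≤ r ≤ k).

273

k = 11352/33 = 344
r = 4745 − (14−1)×344 = 4745 − 4472 = 273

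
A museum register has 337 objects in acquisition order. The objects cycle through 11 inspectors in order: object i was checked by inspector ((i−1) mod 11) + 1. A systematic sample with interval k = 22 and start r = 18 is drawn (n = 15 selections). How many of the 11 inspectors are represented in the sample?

1

Consecutive selections differ by k = 22, so their inspector numbers differ by 22 mod 11 = 0.
gcd(22, 11) = 11, so the sample visits 11/11 = 1 distinct residues mod 11.
Start 18 is inspector 7; the inspectors hit are 7.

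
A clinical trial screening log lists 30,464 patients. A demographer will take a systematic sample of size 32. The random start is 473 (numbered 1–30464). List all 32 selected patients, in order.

473, 1425, 2377, 3329, 4281, 5233, 6185, 7137, 8089, 9041, 9993, 10945, 11897, 12849, 13801, 14753, 15705, 16657, 17609, 18561, 19513, 20465, 21417, 22369, 23321, 24273, 25225, 26177, 27129, 28081, 29033, 29985

k = N/n = 30464/32 = 952
patient 1: 473
patient 2: 473 + 952 = 1425
patient 3: 1425 + 952 = 2377
patient 4: 2377 + 952 = 3329
patient 5: 3329 + 952 = 4281
patient 6: 4281 + 952 = 5233
patient 7: 5233 + 952 = 6185
patient 8: 6185 + 952 = 7137
patient 9: 7137 + 952 = 8089
patient 10: 8089 + 952 = 9041
patient 11: 9041 + 952 = 9993
patient 12: 9993 + 952 = 10945
patient 13: 10945 + 952 = 11897
patient 14: 11897 + 952 = 12849
patient 15: 12849 + 952 = 13801
patient 16: 13801 + 952 = 14753
patient 17: 14753 + 952 = 15705
patient 18: 15705 + 952 = 16657
patient 19: 16657 + 952 = 17609
patient 20: 17609 + 952 = 18561
patient 21: 18561 + 952 = 19513
patient 22: 19513 + 952 = 20465
patient 23: 20465 + 952 = 21417
patient 24: 21417 + 952 = 22369
patient 25: 22369 + 952 = 23321
patient 26: 23321 + 952 = 24273
patient 27: 24273 + 952 = 25225
patient 28: 25225 + 952 = 26177
patient 29: 26177 + 952 = 27129
patient 30: 27129 + 952 = 28081
patient 31: 28081 + 952 = 29033
patient 32: 29033 + 952 = 29985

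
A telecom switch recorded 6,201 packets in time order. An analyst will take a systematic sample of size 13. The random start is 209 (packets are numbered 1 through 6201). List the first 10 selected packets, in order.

k = N/n = 6201/13 = 477
packet 1: 209
packet 2: 209 + 477 = 686
packet 3: 686 + 477 = 1163
packet 4: 1163 + 477 = 1640
packet 5: 1640 + 477 = 2117
packet 6: 2117 + 477 = 2594
packet 7: 2594 + 477 = 3071
packet 8: 3071 + 477 = 3548
packet 9: 3548 + 477 = 4025
packet 10: 4025 + 477 = 4502

209, 686, 1163, 1640, 2117, 2594, 3071, 3548, 4025, 4502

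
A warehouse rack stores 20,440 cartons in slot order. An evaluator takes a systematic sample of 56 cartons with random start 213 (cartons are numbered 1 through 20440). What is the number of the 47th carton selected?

17003

k = 20440/56 = 365
47th selection = r + (47−1)·k = 213 + 46×365 = 213 + 16790 = 17003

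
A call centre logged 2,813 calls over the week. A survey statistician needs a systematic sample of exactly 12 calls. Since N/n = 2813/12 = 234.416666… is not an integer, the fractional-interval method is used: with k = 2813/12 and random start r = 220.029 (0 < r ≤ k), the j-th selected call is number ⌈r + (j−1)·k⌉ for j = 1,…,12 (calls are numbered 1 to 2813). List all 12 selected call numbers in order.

j=1: r + 0k = 220.029 → ⌈·⌉ = 221
j=2: r + 1k = 454.445666… → ⌈·⌉ = 455
j=3: r + 2k = 688.862333… → ⌈·⌉ = 689
j=4: r + 3k = 923.279 → ⌈·⌉ = 924
j=5: r + 4k = 1157.695666… → ⌈·⌉ = 1158
j=6: r + 5k = 1392.112333… → ⌈·⌉ = 1393
j=7: r + 6k = 1626.529 → ⌈·⌉ = 1627
j=8: r + 7k = 1860.945666… → ⌈·⌉ = 1861
j=9: r + 8k = 2095.362333… → ⌈·⌉ = 2096
j=10: r + 9k = 2329.779 → ⌈·⌉ = 2330
j=11: r + 10k = 2564.195666… → ⌈·⌉ = 2565
j=12: r + 11k = 2798.612333… → ⌈·⌉ = 2799

221, 455, 689, 924, 1158, 1393, 1627, 1861, 2096, 2330, 2565, 2799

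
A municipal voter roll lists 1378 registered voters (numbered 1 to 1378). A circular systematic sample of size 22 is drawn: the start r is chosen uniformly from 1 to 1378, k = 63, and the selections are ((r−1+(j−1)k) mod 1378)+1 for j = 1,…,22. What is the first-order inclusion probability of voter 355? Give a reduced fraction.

For each position j, as r ranges over 1…1378 the j-th selection hits every voter exactly once, so voter 355 is selected for exactly 22 of the 1378 starts.
Inclusion probability = 22/1378 = 11/689.

11/689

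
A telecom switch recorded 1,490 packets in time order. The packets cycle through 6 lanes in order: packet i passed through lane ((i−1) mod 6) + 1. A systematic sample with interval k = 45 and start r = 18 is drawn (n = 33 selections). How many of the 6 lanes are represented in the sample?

Consecutive selections differ by k = 45, so their lane numbers differ by 45 mod 6 = 3.
gcd(45, 6) = 3, so the sample visits 6/3 = 2 distinct residues mod 6.
Start 18 is lane 6; the lanes hit are 3, 6.

2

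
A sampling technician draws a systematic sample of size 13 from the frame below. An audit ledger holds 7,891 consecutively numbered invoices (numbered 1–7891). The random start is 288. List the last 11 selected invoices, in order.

1502, 2109, 2716, 3323, 3930, 4537, 5144, 5751, 6358, 6965, 7572

k = N/n = 7891/13 = 607
3rd selection = 288 + 2×607 = 1502
4th: 1502 + 607 = 2109
5th: 2109 + 607 = 2716
6th: 2716 + 607 = 3323
7th: 3323 + 607 = 3930
8th: 3930 + 607 = 4537
9th: 4537 + 607 = 5144
10th: 5144 + 607 = 5751
11th: 5751 + 607 = 6358
12th: 6358 + 607 = 6965
13th: 6965 + 607 = 7572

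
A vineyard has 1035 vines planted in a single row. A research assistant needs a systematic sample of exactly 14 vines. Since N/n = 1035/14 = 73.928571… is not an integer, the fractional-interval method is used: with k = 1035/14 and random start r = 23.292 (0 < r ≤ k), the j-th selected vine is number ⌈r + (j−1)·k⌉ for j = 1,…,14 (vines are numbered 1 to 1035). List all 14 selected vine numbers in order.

j=1: r + 0k = 23.292 → ⌈·⌉ = 24
j=2: r + 1k = 97.220571… → ⌈·⌉ = 98
j=3: r + 2k = 171.149142… → ⌈·⌉ = 172
j=4: r + 3k = 245.077714… → ⌈·⌉ = 246
j=5: r + 4k = 319.006285… → ⌈·⌉ = 320
j=6: r + 5k = 392.934857… → ⌈·⌉ = 393
j=7: r + 6k = 466.863428… → ⌈·⌉ = 467
j=8: r + 7k = 540.792 → ⌈·⌉ = 541
j=9: r + 8k = 614.720571… → ⌈·⌉ = 615
j=10: r + 9k = 688.649142… → ⌈·⌉ = 689
j=11: r + 10k = 762.577714… → ⌈·⌉ = 763
j=12: r + 11k = 836.506285… → ⌈·⌉ = 837
j=13: r + 12k = 910.434857… → ⌈·⌉ = 911
j=14: r + 13k = 984.363428… → ⌈·⌉ = 985

24, 98, 172, 246, 320, 393, 467, 541, 615, 689, 763, 837, 911, 985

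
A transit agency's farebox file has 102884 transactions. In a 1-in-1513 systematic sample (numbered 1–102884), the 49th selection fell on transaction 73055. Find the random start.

431

k = 1513
r = 73055 − (49−1)×1513 = 73055 − 72624 = 431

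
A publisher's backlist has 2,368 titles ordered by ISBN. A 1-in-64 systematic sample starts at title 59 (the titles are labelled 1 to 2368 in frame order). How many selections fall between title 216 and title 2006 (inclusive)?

28

k = 64
First selection ≥ 216: 59 + ⌈(216−59)/64⌉·64 = 59 + 3×64 = 251
Last selection ≤ 2006: 59 + ⌊(2006−59)/64⌋·64 = 59 + 30×64 = 1979
Count = 30 − 3 + 1 = 28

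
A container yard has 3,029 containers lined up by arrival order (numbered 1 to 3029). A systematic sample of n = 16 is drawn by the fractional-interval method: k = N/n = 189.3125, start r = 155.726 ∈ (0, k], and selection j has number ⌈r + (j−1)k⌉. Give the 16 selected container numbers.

j=1: r + 0k = 155.726 → ⌈·⌉ = 156
j=2: r + 1k = 345.0385 → ⌈·⌉ = 346
j=3: r + 2k = 534.351 → ⌈·⌉ = 535
j=4: r + 3k = 723.6635 → ⌈·⌉ = 724
j=5: r + 4k = 912.976 → ⌈·⌉ = 913
j=6: r + 5k = 1102.2885 → ⌈·⌉ = 1103
j=7: r + 6k = 1291.601 → ⌈·⌉ = 1292
j=8: r + 7k = 1480.9135 → ⌈·⌉ = 1481
j=9: r + 8k = 1670.226 → ⌈·⌉ = 1671
j=10: r + 9k = 1859.5385 → ⌈·⌉ = 1860
j=11: r + 10k = 2048.851 → ⌈·⌉ = 2049
j=12: r + 11k = 2238.1635 → ⌈·⌉ = 2239
j=13: r + 12k = 2427.476 → ⌈·⌉ = 2428
j=14: r + 13k = 2616.7885 → ⌈·⌉ = 2617
j=15: r + 14k = 2806.101 → ⌈·⌉ = 2807
j=16: r + 15k = 2995.4135 → ⌈·⌉ = 2996

156, 346, 535, 724, 913, 1103, 1292, 1481, 1671, 1860, 2049, 2239, 2428, 2617, 2807, 2996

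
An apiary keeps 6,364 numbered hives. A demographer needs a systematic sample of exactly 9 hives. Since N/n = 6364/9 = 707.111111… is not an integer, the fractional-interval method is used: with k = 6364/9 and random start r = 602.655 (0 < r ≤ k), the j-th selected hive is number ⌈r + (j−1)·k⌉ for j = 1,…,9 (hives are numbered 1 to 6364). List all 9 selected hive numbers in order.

j=1: r + 0k = 602.655 → ⌈·⌉ = 603
j=2: r + 1k = 1309.766111… → ⌈·⌉ = 1310
j=3: r + 2k = 2016.877222… → ⌈·⌉ = 2017
j=4: r + 3k = 2723.988333… → ⌈·⌉ = 2724
j=5: r + 4k = 3431.099444… → ⌈·⌉ = 3432
j=6: r + 5k = 4138.210555… → ⌈·⌉ = 4139
j=7: r + 6k = 4845.321666… → ⌈·⌉ = 4846
j=8: r + 7k = 5552.432777… → ⌈·⌉ = 5553
j=9: r + 8k = 6259.543888… → ⌈·⌉ = 6260

603, 1310, 2017, 2724, 3432, 4139, 4846, 5553, 6260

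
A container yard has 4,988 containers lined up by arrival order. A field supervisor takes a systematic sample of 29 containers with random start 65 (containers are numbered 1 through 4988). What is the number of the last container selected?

k = 4988/29 = 172
29th selection = r + (29−1)·k = 65 + 28×172 = 65 + 4816 = 4881

4881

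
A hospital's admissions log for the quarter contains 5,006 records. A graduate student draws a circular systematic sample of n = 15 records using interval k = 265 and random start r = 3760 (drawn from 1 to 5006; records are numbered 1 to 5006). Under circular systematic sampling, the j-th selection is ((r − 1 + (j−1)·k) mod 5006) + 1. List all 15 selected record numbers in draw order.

Selection 1: 3760
Selection 2: 3760 + 265 = 4025
Selection 3: 4025 + 265 = 4290
Selection 4: 4290 + 265 = 4555
Selection 5: 4555 + 265 = 4820
Selection 6: 4820 + 265 = 5085 → 5085 − 5006 = 79
Selection 7: 79 + 265 = 344
Selection 8: 344 + 265 = 609
Selection 9: 609 + 265 = 874
Selection 10: 874 + 265 = 1139
Selection 11: 1139 + 265 = 1404
Selection 12: 1404 + 265 = 1669
Selection 13: 1669 + 265 = 1934
Selection 14: 1934 + 265 = 2199
Selection 15: 2199 + 265 = 2464

3760, 4025, 4290, 4555, 4820, 79, 344, 609, 874, 1139, 1404, 1669, 1934, 2199, 2464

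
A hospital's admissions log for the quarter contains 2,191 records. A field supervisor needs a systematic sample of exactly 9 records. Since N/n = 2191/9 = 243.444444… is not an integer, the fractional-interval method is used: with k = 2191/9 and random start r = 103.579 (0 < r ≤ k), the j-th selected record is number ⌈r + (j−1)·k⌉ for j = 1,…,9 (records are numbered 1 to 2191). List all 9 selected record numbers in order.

104, 348, 591, 834, 1078, 1321, 1565, 1808, 2052

j=1: r + 0k = 103.579 → ⌈·⌉ = 104
j=2: r + 1k = 347.023444… → ⌈·⌉ = 348
j=3: r + 2k = 590.467888… → ⌈·⌉ = 591
j=4: r + 3k = 833.912333… → ⌈·⌉ = 834
j=5: r + 4k = 1077.356777… → ⌈·⌉ = 1078
j=6: r + 5k = 1320.801222… → ⌈·⌉ = 1321
j=7: r + 6k = 1564.245666… → ⌈·⌉ = 1565
j=8: r + 7k = 1807.690111… → ⌈·⌉ = 1808
j=9: r + 8k = 2051.134555… → ⌈·⌉ = 2052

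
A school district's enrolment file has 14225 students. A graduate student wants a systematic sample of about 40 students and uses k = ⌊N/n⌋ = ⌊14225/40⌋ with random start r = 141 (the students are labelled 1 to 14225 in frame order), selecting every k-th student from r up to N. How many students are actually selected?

k = ⌊14225/40⌋ = 355
Achieved size = ⌊(14225 − 141)/355⌋ + 1 = ⌊14084/355⌋ + 1 = 39 + 1 = 40
(last selection: 141 + 39×355 = 13986 ≤ 14225; next would be 14341 > 14225)

40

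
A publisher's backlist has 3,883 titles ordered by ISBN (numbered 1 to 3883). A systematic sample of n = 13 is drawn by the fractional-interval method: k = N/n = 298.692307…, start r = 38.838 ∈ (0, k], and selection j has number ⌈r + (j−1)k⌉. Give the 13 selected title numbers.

j=1: r + 0k = 38.838 → ⌈·⌉ = 39
j=2: r + 1k = 337.530307… → ⌈·⌉ = 338
j=3: r + 2k = 636.222615… → ⌈·⌉ = 637
j=4: r + 3k = 934.914923… → ⌈·⌉ = 935
j=5: r + 4k = 1233.607230… → ⌈·⌉ = 1234
j=6: r + 5k = 1532.299538… → ⌈·⌉ = 1533
j=7: r + 6k = 1830.991846… → ⌈·⌉ = 1831
j=8: r + 7k = 2129.684153… → ⌈·⌉ = 2130
j=9: r + 8k = 2428.376461… → ⌈·⌉ = 2429
j=10: r + 9k = 2727.068769… → ⌈·⌉ = 2728
j=11: r + 10k = 3025.761076… → ⌈·⌉ = 3026
j=12: r + 11k = 3324.453384… → ⌈·⌉ = 3325
j=13: r + 12k = 3623.145692… → ⌈·⌉ = 3624

39, 338, 637, 935, 1234, 1533, 1831, 2130, 2429, 2728, 3026, 3325, 3624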